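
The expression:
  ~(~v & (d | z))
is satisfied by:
  {v: True, d: False, z: False}
  {z: True, v: True, d: False}
  {v: True, d: True, z: False}
  {z: True, v: True, d: True}
  {z: False, d: False, v: False}


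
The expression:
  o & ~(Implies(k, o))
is never true.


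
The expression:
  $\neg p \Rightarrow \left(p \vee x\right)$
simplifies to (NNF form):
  $p \vee x$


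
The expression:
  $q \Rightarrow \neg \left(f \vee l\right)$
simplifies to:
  $\left(\neg f \wedge \neg l\right) \vee \neg q$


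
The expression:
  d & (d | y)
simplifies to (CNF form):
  d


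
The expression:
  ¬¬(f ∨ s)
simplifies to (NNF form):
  f ∨ s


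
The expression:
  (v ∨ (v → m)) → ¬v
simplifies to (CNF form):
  ¬v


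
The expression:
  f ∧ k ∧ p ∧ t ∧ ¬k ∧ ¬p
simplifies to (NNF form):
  False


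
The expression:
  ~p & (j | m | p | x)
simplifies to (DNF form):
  (j & ~p) | (m & ~p) | (x & ~p)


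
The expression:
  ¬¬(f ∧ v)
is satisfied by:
  {f: True, v: True}


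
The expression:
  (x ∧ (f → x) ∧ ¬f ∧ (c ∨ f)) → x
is always true.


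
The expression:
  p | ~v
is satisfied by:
  {p: True, v: False}
  {v: False, p: False}
  {v: True, p: True}


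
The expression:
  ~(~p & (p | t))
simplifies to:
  p | ~t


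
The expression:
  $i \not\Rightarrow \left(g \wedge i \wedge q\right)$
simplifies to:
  $i \wedge \left(\neg g \vee \neg q\right)$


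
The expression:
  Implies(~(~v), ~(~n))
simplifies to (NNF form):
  n | ~v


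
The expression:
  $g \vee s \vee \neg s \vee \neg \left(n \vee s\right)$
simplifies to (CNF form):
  $\text{True}$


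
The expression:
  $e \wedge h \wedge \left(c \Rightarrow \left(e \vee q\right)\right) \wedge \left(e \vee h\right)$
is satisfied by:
  {h: True, e: True}


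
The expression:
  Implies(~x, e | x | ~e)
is always true.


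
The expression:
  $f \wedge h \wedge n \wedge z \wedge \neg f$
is never true.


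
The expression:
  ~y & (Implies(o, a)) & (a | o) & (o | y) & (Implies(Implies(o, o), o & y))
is never true.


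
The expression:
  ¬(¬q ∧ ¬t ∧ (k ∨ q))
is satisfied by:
  {t: True, q: True, k: False}
  {t: True, k: False, q: False}
  {q: True, k: False, t: False}
  {q: False, k: False, t: False}
  {t: True, q: True, k: True}
  {t: True, k: True, q: False}
  {q: True, k: True, t: False}


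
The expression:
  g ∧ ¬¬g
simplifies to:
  g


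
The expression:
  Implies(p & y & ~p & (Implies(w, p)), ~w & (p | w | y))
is always true.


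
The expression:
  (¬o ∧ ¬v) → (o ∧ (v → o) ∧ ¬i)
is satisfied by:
  {o: True, v: True}
  {o: True, v: False}
  {v: True, o: False}


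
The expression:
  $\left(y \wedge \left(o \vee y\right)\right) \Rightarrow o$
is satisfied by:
  {o: True, y: False}
  {y: False, o: False}
  {y: True, o: True}


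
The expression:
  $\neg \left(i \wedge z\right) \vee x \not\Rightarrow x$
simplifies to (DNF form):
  $\neg i \vee \neg z$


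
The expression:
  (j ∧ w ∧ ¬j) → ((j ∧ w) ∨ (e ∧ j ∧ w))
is always true.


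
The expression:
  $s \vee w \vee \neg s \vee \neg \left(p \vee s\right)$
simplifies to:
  $\text{True}$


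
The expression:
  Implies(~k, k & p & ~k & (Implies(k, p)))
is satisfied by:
  {k: True}


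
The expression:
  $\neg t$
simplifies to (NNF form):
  $\neg t$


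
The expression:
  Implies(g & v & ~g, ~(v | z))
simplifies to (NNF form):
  True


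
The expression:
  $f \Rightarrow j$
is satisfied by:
  {j: True, f: False}
  {f: False, j: False}
  {f: True, j: True}


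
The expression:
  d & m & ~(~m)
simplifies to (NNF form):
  d & m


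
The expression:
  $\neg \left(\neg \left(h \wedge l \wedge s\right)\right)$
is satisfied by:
  {h: True, s: True, l: True}


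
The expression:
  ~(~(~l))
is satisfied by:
  {l: False}


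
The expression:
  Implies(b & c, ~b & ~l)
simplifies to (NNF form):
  ~b | ~c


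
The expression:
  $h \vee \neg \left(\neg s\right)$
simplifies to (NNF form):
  $h \vee s$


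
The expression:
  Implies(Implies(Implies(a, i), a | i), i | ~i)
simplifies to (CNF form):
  True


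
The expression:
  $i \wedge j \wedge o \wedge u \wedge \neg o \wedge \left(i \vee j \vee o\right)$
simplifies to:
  $\text{False}$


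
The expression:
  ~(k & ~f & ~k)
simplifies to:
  True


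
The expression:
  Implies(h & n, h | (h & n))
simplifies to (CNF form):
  True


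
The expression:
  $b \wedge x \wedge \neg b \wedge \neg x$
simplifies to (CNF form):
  $\text{False}$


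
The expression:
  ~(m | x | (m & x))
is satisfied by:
  {x: False, m: False}


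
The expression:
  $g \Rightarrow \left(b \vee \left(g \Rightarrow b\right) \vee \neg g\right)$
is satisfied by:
  {b: True, g: False}
  {g: False, b: False}
  {g: True, b: True}


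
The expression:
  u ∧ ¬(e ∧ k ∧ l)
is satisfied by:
  {u: True, l: False, k: False, e: False}
  {e: True, u: True, l: False, k: False}
  {k: True, u: True, l: False, e: False}
  {e: True, k: True, u: True, l: False}
  {l: True, u: True, e: False, k: False}
  {e: True, l: True, u: True, k: False}
  {k: True, l: True, u: True, e: False}


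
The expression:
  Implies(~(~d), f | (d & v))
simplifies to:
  f | v | ~d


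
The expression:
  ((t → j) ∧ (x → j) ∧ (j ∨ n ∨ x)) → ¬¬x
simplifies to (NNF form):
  x ∨ (t ∧ ¬j) ∨ (¬j ∧ ¬n)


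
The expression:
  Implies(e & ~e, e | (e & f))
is always true.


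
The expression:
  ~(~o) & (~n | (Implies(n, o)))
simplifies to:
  o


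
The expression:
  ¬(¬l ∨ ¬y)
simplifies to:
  l ∧ y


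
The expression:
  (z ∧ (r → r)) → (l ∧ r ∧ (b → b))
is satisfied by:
  {l: True, r: True, z: False}
  {l: True, r: False, z: False}
  {r: True, l: False, z: False}
  {l: False, r: False, z: False}
  {l: True, z: True, r: True}


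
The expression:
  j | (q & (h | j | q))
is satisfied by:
  {q: True, j: True}
  {q: True, j: False}
  {j: True, q: False}


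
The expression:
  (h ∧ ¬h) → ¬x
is always true.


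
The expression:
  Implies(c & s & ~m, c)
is always true.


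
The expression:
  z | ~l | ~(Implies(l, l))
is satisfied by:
  {z: True, l: False}
  {l: False, z: False}
  {l: True, z: True}


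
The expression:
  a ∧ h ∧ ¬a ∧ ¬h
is never true.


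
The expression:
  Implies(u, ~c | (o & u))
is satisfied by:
  {o: True, u: False, c: False}
  {u: False, c: False, o: False}
  {o: True, c: True, u: False}
  {c: True, u: False, o: False}
  {o: True, u: True, c: False}
  {u: True, o: False, c: False}
  {o: True, c: True, u: True}


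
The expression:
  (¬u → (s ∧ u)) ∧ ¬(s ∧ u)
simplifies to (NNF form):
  u ∧ ¬s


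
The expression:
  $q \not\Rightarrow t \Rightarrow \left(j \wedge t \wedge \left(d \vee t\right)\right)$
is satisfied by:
  {t: True, q: False}
  {q: False, t: False}
  {q: True, t: True}


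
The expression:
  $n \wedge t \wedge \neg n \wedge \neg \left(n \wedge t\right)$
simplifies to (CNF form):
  $\text{False}$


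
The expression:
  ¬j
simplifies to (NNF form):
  ¬j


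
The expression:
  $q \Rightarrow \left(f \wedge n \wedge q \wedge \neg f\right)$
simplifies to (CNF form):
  $\neg q$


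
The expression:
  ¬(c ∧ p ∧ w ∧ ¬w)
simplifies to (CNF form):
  True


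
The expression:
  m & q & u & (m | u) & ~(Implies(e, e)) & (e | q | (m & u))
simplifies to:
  False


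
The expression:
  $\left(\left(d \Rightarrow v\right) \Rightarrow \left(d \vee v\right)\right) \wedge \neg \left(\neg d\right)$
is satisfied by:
  {d: True}


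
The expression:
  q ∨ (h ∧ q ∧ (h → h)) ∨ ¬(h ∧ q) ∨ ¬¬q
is always true.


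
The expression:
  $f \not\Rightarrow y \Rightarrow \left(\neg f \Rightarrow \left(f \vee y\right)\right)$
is always true.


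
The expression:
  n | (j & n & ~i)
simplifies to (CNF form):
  n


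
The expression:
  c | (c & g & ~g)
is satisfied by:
  {c: True}


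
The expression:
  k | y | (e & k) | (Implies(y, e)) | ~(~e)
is always true.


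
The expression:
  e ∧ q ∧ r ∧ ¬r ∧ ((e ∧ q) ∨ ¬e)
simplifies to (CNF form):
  False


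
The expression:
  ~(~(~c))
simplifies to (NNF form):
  ~c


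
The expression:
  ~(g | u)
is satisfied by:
  {g: False, u: False}


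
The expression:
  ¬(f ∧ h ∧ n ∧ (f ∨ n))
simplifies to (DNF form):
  ¬f ∨ ¬h ∨ ¬n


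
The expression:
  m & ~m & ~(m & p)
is never true.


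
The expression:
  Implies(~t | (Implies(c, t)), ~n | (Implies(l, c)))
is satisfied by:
  {c: True, l: False, n: False}
  {l: False, n: False, c: False}
  {n: True, c: True, l: False}
  {n: True, l: False, c: False}
  {c: True, l: True, n: False}
  {l: True, c: False, n: False}
  {n: True, l: True, c: True}


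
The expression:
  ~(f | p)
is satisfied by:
  {p: False, f: False}


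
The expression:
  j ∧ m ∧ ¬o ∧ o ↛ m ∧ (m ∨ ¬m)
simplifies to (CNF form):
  False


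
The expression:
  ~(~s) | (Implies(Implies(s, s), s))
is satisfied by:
  {s: True}


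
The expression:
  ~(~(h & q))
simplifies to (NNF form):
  h & q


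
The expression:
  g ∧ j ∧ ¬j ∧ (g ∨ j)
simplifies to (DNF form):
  False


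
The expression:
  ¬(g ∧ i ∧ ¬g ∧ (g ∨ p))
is always true.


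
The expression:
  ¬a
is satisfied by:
  {a: False}


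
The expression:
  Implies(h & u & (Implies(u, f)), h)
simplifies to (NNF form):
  True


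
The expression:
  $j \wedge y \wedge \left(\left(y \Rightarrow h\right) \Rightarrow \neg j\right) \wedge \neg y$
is never true.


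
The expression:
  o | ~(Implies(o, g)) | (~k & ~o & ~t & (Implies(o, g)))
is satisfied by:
  {o: True, t: False, k: False}
  {o: True, k: True, t: False}
  {o: True, t: True, k: False}
  {o: True, k: True, t: True}
  {k: False, t: False, o: False}


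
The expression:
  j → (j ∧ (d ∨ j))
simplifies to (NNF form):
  True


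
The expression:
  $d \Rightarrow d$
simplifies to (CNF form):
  $\text{True}$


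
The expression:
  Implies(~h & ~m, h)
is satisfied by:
  {m: True, h: True}
  {m: True, h: False}
  {h: True, m: False}


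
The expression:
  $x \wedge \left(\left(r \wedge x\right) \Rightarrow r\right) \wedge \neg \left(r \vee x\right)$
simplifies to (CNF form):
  $\text{False}$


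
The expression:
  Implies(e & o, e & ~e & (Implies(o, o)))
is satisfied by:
  {e: False, o: False}
  {o: True, e: False}
  {e: True, o: False}


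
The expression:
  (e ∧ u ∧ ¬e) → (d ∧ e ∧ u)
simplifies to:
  True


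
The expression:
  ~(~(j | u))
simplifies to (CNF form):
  j | u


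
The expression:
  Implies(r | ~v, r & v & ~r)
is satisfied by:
  {v: True, r: False}


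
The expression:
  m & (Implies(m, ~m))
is never true.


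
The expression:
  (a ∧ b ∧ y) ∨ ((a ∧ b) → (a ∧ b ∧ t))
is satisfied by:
  {y: True, t: True, a: False, b: False}
  {y: True, t: False, a: False, b: False}
  {t: True, y: False, a: False, b: False}
  {y: False, t: False, a: False, b: False}
  {b: True, y: True, t: True, a: False}
  {b: True, y: True, t: False, a: False}
  {b: True, t: True, y: False, a: False}
  {b: True, t: False, y: False, a: False}
  {y: True, a: True, t: True, b: False}
  {y: True, a: True, t: False, b: False}
  {a: True, t: True, y: False, b: False}
  {a: True, y: False, t: False, b: False}
  {b: True, a: True, y: True, t: True}
  {b: True, a: True, y: True, t: False}
  {b: True, a: True, t: True, y: False}


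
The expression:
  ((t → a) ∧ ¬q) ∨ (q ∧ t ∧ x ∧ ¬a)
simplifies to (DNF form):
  (a ∧ ¬q) ∨ (q ∧ ¬q) ∨ (¬q ∧ ¬t) ∨ (a ∧ t ∧ ¬q) ∨ (a ∧ x ∧ ¬q) ∨ (a ∧ ¬a ∧ ¬q) ∨ (q ∧ t ∧ ¬q) ∨ (q ∧ x ∧ ¬q) ∨ (q ∧ ¬a ∧ ¬q) ∨ (t ∧ ¬q ∧ ¬t) ∨ (x ∧ ¬q ∧ ¬t) ∨ (¬a ∧ ¬q ∧ ¬t) ∨ (a ∧ t ∧ x ∧ ¬a) ∨ (a ∧ t ∧ x ∧ ¬q) ∨ (a ∧ t ∧ ¬a ∧ ¬q) ∨ (a ∧ x ∧ ¬a ∧ ¬q) ∨ (q ∧ t ∧ x ∧ ¬a) ∨ (q ∧ t ∧ x ∧ ¬q) ∨ (q ∧ t ∧ ¬a ∧ ¬q) ∨ (q ∧ x ∧ ¬a ∧ ¬q) ∨ (t ∧ x ∧ ¬a ∧ ¬t) ∨ (t ∧ x ∧ ¬q ∧ ¬t) ∨ (t ∧ ¬a ∧ ¬q ∧ ¬t) ∨ (x ∧ ¬a ∧ ¬q ∧ ¬t)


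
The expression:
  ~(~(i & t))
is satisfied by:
  {t: True, i: True}


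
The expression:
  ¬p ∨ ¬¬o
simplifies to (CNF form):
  o ∨ ¬p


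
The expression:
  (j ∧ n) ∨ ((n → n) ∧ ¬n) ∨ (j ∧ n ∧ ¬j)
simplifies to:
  j ∨ ¬n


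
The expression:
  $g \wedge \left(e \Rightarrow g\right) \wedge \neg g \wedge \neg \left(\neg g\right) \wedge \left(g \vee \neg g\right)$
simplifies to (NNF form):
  $\text{False}$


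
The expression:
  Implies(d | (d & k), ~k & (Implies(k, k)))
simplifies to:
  ~d | ~k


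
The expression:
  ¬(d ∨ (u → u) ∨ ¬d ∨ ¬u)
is never true.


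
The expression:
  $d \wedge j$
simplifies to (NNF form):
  $d \wedge j$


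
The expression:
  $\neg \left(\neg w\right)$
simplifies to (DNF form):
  $w$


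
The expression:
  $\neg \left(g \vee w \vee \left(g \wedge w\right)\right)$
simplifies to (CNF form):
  $\neg g \wedge \neg w$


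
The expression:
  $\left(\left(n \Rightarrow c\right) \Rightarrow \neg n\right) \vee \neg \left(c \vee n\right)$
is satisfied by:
  {c: False, n: False}
  {n: True, c: False}
  {c: True, n: False}


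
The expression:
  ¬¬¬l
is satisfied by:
  {l: False}


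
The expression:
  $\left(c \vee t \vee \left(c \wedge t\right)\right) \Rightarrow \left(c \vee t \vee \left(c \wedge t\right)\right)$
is always true.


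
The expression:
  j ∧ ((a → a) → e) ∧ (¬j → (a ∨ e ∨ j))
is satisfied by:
  {j: True, e: True}


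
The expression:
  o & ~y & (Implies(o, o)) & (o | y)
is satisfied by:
  {o: True, y: False}


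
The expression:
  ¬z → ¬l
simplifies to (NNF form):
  z ∨ ¬l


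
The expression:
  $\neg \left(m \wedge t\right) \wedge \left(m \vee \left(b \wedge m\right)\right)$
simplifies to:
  $m \wedge \neg t$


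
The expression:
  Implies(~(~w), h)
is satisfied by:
  {h: True, w: False}
  {w: False, h: False}
  {w: True, h: True}


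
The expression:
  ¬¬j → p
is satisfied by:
  {p: True, j: False}
  {j: False, p: False}
  {j: True, p: True}


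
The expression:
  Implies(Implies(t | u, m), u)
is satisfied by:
  {u: True, t: True, m: False}
  {u: True, t: False, m: False}
  {u: True, m: True, t: True}
  {u: True, m: True, t: False}
  {t: True, m: False, u: False}


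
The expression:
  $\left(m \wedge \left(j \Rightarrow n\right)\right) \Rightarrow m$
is always true.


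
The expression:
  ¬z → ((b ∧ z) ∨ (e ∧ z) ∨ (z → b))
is always true.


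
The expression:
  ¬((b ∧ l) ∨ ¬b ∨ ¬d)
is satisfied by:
  {b: True, d: True, l: False}


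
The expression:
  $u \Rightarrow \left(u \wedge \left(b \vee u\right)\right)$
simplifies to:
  $\text{True}$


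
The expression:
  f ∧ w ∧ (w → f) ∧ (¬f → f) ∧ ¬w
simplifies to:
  False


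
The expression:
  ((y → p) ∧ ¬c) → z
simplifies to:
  c ∨ z ∨ (y ∧ ¬p)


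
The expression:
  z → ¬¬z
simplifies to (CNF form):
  True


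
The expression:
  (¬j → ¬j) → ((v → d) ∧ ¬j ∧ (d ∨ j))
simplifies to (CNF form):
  d ∧ ¬j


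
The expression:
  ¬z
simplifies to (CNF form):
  ¬z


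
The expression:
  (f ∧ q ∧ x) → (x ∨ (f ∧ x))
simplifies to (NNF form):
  True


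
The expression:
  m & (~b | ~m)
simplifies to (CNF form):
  m & ~b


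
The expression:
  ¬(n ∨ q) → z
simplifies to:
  n ∨ q ∨ z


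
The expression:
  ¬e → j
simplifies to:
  e ∨ j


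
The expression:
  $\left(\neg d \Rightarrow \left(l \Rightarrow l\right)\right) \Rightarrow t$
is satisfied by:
  {t: True}


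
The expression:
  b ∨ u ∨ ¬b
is always true.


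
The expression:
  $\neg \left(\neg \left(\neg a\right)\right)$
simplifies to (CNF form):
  $\neg a$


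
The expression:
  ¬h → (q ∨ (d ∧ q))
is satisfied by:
  {q: True, h: True}
  {q: True, h: False}
  {h: True, q: False}


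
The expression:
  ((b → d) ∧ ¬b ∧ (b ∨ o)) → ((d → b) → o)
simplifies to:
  True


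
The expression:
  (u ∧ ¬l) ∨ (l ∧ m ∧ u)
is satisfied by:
  {u: True, m: True, l: False}
  {u: True, l: False, m: False}
  {u: True, m: True, l: True}


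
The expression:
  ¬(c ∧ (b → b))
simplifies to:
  ¬c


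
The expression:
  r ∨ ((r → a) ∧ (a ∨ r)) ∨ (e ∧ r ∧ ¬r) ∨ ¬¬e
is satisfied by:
  {r: True, a: True, e: True}
  {r: True, a: True, e: False}
  {r: True, e: True, a: False}
  {r: True, e: False, a: False}
  {a: True, e: True, r: False}
  {a: True, e: False, r: False}
  {e: True, a: False, r: False}


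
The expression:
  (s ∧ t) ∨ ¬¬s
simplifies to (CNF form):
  s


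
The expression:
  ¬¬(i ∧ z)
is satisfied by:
  {z: True, i: True}


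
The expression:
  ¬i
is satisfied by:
  {i: False}


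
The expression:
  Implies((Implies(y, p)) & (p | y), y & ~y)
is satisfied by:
  {p: False}


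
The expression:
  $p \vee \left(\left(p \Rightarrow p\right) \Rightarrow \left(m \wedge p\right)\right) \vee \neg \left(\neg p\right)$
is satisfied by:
  {p: True}


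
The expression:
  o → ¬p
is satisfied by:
  {p: False, o: False}
  {o: True, p: False}
  {p: True, o: False}


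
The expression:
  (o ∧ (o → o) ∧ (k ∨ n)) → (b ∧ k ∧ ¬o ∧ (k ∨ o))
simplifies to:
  (¬k ∧ ¬n) ∨ ¬o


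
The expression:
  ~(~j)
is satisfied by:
  {j: True}


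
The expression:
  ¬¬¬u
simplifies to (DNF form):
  ¬u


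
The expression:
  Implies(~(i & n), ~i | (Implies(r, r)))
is always true.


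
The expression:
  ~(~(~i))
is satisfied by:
  {i: False}


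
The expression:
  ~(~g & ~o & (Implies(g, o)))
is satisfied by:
  {o: True, g: True}
  {o: True, g: False}
  {g: True, o: False}


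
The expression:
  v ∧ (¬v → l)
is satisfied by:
  {v: True}


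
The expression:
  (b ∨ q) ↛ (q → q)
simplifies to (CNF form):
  False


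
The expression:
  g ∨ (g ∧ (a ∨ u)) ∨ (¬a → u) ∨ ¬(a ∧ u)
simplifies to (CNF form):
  True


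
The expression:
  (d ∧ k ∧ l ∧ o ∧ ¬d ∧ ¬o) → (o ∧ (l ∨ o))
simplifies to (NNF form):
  True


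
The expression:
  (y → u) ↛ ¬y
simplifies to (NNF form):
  u ∧ y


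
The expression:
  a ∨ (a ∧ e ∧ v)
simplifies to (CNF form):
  a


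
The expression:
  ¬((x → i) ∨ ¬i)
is never true.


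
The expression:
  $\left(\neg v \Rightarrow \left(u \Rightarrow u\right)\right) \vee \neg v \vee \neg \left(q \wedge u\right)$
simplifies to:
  $\text{True}$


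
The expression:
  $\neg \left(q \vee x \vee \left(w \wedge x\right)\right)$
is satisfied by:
  {q: False, x: False}


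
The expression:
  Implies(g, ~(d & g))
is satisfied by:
  {g: False, d: False}
  {d: True, g: False}
  {g: True, d: False}


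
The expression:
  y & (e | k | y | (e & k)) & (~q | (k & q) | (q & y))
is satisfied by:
  {y: True}


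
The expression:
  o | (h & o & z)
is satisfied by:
  {o: True}


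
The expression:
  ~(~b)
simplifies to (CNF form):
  b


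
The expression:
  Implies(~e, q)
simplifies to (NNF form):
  e | q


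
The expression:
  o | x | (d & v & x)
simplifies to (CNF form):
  o | x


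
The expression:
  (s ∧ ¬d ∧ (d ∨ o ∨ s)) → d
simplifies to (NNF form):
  d ∨ ¬s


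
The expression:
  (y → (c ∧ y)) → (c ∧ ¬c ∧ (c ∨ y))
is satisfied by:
  {y: True, c: False}


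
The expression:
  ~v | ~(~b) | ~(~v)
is always true.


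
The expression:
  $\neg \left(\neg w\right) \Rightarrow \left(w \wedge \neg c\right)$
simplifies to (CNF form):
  $\neg c \vee \neg w$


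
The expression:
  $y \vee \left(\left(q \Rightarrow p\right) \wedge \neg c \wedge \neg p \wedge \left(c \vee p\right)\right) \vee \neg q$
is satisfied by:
  {y: True, q: False}
  {q: False, y: False}
  {q: True, y: True}


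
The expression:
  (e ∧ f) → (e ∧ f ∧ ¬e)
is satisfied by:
  {e: False, f: False}
  {f: True, e: False}
  {e: True, f: False}


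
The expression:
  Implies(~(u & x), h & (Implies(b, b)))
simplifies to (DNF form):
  h | (u & x)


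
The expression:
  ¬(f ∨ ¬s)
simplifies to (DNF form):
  s ∧ ¬f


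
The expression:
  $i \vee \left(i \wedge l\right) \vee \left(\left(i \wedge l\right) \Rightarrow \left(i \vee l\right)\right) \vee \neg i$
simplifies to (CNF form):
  $\text{True}$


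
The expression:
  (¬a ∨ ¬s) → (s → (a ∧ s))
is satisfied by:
  {a: True, s: False}
  {s: False, a: False}
  {s: True, a: True}


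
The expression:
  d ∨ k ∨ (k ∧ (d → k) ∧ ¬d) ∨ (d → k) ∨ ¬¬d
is always true.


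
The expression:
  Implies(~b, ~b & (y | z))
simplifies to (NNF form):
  b | y | z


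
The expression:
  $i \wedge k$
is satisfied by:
  {i: True, k: True}


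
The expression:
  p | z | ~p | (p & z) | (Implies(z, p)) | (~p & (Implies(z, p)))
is always true.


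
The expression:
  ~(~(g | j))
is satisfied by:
  {g: True, j: True}
  {g: True, j: False}
  {j: True, g: False}


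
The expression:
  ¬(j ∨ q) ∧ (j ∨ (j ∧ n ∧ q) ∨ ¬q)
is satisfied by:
  {q: False, j: False}


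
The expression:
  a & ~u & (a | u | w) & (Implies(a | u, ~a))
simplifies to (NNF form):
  False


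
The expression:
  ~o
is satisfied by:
  {o: False}


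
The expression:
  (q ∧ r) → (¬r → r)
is always true.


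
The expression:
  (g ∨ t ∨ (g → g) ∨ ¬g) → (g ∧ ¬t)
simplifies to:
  g ∧ ¬t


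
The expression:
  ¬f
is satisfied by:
  {f: False}


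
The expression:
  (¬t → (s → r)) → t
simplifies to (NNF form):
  t ∨ (s ∧ ¬r)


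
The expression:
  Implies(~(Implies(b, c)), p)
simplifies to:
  c | p | ~b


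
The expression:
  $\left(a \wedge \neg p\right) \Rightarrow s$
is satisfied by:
  {p: True, s: True, a: False}
  {p: True, s: False, a: False}
  {s: True, p: False, a: False}
  {p: False, s: False, a: False}
  {a: True, p: True, s: True}
  {a: True, p: True, s: False}
  {a: True, s: True, p: False}


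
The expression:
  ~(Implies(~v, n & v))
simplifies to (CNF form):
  ~v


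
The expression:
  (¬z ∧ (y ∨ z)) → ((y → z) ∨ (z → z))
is always true.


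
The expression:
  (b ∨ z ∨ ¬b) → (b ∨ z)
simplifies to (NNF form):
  b ∨ z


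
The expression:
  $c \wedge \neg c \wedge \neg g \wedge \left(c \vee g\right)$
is never true.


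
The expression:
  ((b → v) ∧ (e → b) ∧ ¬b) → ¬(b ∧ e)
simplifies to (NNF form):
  True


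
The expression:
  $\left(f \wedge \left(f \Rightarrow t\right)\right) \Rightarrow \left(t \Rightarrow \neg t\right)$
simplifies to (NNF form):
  $\neg f \vee \neg t$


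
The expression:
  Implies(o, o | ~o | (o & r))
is always true.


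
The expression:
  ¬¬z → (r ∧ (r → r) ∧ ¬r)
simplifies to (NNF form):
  ¬z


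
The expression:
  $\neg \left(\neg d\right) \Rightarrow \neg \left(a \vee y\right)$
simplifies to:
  $\left(\neg a \wedge \neg y\right) \vee \neg d$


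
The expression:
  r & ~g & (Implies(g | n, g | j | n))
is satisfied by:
  {r: True, g: False}


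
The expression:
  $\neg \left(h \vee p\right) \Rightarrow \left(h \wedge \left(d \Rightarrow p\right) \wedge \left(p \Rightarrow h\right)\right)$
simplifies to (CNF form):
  $h \vee p$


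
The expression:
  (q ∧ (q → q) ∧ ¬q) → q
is always true.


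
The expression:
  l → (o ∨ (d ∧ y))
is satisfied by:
  {d: True, o: True, y: True, l: False}
  {d: True, o: True, y: False, l: False}
  {o: True, y: True, l: False, d: False}
  {o: True, y: False, l: False, d: False}
  {d: True, y: True, l: False, o: False}
  {d: True, y: False, l: False, o: False}
  {y: True, d: False, l: False, o: False}
  {y: False, d: False, l: False, o: False}
  {d: True, o: True, l: True, y: True}
  {d: True, o: True, l: True, y: False}
  {o: True, l: True, y: True, d: False}
  {o: True, l: True, y: False, d: False}
  {d: True, l: True, y: True, o: False}


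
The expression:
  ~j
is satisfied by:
  {j: False}


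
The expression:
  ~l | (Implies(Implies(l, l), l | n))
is always true.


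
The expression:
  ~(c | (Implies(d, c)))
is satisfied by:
  {d: True, c: False}


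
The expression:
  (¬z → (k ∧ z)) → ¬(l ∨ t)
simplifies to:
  (¬l ∧ ¬t) ∨ ¬z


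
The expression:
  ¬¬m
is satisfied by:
  {m: True}


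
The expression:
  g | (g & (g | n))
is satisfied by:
  {g: True}


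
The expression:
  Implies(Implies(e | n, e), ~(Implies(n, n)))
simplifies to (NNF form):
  n & ~e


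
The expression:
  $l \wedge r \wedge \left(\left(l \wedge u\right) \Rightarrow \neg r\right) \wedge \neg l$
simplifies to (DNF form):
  $\text{False}$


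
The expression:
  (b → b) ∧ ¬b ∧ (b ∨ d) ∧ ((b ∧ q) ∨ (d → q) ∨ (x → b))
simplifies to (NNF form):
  d ∧ ¬b ∧ (q ∨ ¬x)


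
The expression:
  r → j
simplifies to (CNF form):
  j ∨ ¬r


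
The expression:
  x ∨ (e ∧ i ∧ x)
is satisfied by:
  {x: True}


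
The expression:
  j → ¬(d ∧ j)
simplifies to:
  ¬d ∨ ¬j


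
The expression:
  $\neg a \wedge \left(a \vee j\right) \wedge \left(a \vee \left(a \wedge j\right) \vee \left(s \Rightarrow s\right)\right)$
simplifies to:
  $j \wedge \neg a$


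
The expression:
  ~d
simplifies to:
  ~d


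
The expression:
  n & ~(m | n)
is never true.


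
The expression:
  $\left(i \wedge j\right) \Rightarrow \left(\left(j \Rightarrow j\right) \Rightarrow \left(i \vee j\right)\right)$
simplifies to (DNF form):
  $\text{True}$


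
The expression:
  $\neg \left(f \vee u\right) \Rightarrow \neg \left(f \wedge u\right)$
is always true.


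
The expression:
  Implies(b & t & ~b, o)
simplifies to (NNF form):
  True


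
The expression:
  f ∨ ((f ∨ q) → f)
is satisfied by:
  {f: True, q: False}
  {q: False, f: False}
  {q: True, f: True}


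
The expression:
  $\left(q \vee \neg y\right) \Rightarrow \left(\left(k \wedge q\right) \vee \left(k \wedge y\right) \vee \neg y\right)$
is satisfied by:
  {k: True, q: False, y: False}
  {q: False, y: False, k: False}
  {y: True, k: True, q: False}
  {y: True, q: False, k: False}
  {k: True, q: True, y: False}
  {q: True, k: False, y: False}
  {y: True, q: True, k: True}


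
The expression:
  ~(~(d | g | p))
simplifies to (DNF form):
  d | g | p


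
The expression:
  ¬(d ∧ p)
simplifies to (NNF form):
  ¬d ∨ ¬p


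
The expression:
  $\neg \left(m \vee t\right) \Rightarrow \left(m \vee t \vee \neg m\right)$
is always true.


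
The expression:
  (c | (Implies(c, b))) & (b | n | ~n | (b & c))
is always true.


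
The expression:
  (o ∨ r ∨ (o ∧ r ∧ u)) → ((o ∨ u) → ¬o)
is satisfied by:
  {o: False}


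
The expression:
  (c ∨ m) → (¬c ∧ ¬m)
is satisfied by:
  {c: False, m: False}


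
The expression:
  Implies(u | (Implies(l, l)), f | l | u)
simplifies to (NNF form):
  f | l | u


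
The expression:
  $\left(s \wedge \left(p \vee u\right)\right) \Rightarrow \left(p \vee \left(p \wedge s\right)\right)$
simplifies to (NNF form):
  $p \vee \neg s \vee \neg u$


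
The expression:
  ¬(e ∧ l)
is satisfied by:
  {l: False, e: False}
  {e: True, l: False}
  {l: True, e: False}


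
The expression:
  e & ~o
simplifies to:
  e & ~o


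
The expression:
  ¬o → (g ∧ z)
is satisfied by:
  {z: True, o: True, g: True}
  {z: True, o: True, g: False}
  {o: True, g: True, z: False}
  {o: True, g: False, z: False}
  {z: True, g: True, o: False}


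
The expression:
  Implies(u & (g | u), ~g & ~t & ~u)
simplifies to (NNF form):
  ~u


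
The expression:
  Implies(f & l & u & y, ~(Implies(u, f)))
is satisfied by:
  {l: False, u: False, y: False, f: False}
  {f: True, l: False, u: False, y: False}
  {y: True, l: False, u: False, f: False}
  {f: True, y: True, l: False, u: False}
  {u: True, f: False, l: False, y: False}
  {f: True, u: True, l: False, y: False}
  {y: True, u: True, f: False, l: False}
  {f: True, y: True, u: True, l: False}
  {l: True, y: False, u: False, f: False}
  {f: True, l: True, y: False, u: False}
  {y: True, l: True, f: False, u: False}
  {f: True, y: True, l: True, u: False}
  {u: True, l: True, y: False, f: False}
  {f: True, u: True, l: True, y: False}
  {y: True, u: True, l: True, f: False}


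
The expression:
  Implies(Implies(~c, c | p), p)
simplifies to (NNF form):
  p | ~c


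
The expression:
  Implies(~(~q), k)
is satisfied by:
  {k: True, q: False}
  {q: False, k: False}
  {q: True, k: True}


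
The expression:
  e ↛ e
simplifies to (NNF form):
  False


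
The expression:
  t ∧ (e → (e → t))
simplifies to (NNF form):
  t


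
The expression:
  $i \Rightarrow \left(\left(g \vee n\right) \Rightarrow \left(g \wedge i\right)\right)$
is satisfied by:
  {g: True, n: False, i: False}
  {g: False, n: False, i: False}
  {i: True, g: True, n: False}
  {i: True, g: False, n: False}
  {n: True, g: True, i: False}
  {n: True, g: False, i: False}
  {n: True, i: True, g: True}


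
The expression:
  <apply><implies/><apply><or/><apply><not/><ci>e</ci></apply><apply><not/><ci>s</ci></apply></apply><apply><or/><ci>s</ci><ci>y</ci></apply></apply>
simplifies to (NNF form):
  <apply><or/><ci>s</ci><ci>y</ci></apply>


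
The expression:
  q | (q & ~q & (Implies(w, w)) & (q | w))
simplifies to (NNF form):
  q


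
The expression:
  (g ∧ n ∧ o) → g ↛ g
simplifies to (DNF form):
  ¬g ∨ ¬n ∨ ¬o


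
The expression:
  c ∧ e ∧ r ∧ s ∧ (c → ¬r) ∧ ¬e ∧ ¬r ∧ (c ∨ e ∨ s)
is never true.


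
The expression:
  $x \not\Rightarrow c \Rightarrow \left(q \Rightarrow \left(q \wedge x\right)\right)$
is always true.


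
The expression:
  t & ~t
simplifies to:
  False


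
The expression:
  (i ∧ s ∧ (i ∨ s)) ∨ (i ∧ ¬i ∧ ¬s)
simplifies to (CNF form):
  i ∧ s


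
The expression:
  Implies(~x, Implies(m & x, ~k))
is always true.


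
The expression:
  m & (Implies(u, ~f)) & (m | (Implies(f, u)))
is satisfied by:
  {m: True, u: False, f: False}
  {f: True, m: True, u: False}
  {u: True, m: True, f: False}


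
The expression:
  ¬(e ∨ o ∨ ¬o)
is never true.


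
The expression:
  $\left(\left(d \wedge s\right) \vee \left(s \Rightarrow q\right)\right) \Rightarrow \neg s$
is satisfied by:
  {q: False, s: False, d: False}
  {d: True, q: False, s: False}
  {q: True, d: False, s: False}
  {d: True, q: True, s: False}
  {s: True, d: False, q: False}


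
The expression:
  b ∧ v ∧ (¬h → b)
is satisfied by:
  {b: True, v: True}


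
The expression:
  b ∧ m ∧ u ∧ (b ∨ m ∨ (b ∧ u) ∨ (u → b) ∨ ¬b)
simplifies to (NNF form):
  b ∧ m ∧ u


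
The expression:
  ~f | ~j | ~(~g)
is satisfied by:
  {g: True, j: False, f: False}
  {g: False, j: False, f: False}
  {f: True, g: True, j: False}
  {f: True, g: False, j: False}
  {j: True, g: True, f: False}
  {j: True, g: False, f: False}
  {j: True, f: True, g: True}


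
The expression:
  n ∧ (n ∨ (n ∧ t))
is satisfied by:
  {n: True}


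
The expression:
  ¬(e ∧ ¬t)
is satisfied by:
  {t: True, e: False}
  {e: False, t: False}
  {e: True, t: True}


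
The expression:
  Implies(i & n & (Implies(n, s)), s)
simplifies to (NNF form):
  True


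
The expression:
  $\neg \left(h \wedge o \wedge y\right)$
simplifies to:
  $\neg h \vee \neg o \vee \neg y$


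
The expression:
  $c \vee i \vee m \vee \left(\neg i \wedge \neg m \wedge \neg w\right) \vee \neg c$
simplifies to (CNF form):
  $\text{True}$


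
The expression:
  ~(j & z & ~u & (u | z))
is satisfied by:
  {u: True, z: False, j: False}
  {u: False, z: False, j: False}
  {j: True, u: True, z: False}
  {j: True, u: False, z: False}
  {z: True, u: True, j: False}
  {z: True, u: False, j: False}
  {z: True, j: True, u: True}


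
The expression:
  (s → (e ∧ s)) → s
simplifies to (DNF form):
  s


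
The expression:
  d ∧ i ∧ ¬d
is never true.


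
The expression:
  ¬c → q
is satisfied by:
  {q: True, c: True}
  {q: True, c: False}
  {c: True, q: False}


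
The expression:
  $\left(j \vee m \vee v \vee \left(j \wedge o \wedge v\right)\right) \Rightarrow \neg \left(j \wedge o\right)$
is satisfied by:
  {o: False, j: False}
  {j: True, o: False}
  {o: True, j: False}


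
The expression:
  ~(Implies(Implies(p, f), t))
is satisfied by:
  {f: True, p: False, t: False}
  {p: False, t: False, f: False}
  {f: True, p: True, t: False}


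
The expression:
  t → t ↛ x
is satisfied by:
  {t: False, x: False}
  {x: True, t: False}
  {t: True, x: False}


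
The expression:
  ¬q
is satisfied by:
  {q: False}


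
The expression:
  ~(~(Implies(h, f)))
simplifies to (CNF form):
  f | ~h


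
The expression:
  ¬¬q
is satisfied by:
  {q: True}


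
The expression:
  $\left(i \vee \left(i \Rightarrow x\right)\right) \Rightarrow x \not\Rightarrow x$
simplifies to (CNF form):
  $\text{False}$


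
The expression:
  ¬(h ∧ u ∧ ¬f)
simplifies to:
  f ∨ ¬h ∨ ¬u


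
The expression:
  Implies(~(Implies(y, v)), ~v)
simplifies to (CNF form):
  True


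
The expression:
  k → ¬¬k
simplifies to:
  True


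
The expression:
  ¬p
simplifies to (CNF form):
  ¬p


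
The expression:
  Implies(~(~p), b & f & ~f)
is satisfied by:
  {p: False}


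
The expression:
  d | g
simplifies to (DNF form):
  d | g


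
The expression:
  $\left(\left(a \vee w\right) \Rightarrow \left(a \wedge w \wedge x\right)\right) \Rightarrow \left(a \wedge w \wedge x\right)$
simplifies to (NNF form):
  $a \vee w$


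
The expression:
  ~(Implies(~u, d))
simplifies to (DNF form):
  ~d & ~u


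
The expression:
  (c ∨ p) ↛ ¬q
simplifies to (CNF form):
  q ∧ (c ∨ p)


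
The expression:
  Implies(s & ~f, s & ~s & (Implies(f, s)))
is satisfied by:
  {f: True, s: False}
  {s: False, f: False}
  {s: True, f: True}


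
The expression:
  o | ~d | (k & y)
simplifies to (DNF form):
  o | ~d | (k & y)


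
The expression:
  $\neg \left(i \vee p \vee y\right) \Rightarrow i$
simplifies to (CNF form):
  $i \vee p \vee y$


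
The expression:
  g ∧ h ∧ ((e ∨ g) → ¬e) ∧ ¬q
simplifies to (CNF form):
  g ∧ h ∧ ¬e ∧ ¬q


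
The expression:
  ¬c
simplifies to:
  ¬c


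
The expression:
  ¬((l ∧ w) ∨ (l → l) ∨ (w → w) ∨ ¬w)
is never true.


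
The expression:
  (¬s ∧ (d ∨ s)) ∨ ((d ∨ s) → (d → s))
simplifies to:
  True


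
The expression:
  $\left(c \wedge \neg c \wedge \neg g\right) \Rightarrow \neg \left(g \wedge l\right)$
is always true.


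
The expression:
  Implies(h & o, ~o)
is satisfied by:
  {h: False, o: False}
  {o: True, h: False}
  {h: True, o: False}


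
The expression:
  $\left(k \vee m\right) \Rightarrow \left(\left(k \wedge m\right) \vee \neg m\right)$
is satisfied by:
  {k: True, m: False}
  {m: False, k: False}
  {m: True, k: True}


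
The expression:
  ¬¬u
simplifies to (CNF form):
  u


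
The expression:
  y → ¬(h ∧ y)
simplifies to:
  ¬h ∨ ¬y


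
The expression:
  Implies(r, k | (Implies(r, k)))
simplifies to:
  k | ~r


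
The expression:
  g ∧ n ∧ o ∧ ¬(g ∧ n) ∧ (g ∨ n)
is never true.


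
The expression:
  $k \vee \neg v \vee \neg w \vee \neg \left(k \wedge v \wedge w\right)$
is always true.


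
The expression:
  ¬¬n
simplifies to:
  n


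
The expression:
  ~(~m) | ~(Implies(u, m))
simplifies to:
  m | u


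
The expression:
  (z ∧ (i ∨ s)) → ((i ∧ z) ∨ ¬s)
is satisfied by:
  {i: True, s: False, z: False}
  {s: False, z: False, i: False}
  {i: True, z: True, s: False}
  {z: True, s: False, i: False}
  {i: True, s: True, z: False}
  {s: True, i: False, z: False}
  {i: True, z: True, s: True}


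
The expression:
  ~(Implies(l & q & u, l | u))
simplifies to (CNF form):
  False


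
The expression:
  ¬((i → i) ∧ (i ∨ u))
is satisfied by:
  {u: False, i: False}


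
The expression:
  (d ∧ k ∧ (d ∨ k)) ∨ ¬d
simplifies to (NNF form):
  k ∨ ¬d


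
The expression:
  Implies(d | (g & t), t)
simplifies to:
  t | ~d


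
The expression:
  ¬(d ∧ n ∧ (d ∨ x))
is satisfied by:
  {d: False, n: False}
  {n: True, d: False}
  {d: True, n: False}


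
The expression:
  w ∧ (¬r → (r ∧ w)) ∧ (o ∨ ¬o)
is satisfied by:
  {r: True, w: True}


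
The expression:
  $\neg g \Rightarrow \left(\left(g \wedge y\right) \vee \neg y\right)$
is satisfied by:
  {g: True, y: False}
  {y: False, g: False}
  {y: True, g: True}


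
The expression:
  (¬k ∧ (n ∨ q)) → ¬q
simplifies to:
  k ∨ ¬q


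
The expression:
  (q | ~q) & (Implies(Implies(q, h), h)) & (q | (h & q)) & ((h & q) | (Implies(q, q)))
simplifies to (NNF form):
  q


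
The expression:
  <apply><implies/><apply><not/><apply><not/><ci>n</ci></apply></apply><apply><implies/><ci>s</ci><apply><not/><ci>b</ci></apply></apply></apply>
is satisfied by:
  {s: False, n: False, b: False}
  {b: True, s: False, n: False}
  {n: True, s: False, b: False}
  {b: True, n: True, s: False}
  {s: True, b: False, n: False}
  {b: True, s: True, n: False}
  {n: True, s: True, b: False}


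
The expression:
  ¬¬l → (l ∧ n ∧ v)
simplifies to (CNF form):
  (n ∨ ¬l) ∧ (v ∨ ¬l)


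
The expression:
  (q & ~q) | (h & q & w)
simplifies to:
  h & q & w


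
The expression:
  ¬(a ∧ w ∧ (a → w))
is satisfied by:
  {w: False, a: False}
  {a: True, w: False}
  {w: True, a: False}


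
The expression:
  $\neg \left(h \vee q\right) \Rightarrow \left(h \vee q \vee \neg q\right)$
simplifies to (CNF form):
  $\text{True}$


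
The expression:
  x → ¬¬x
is always true.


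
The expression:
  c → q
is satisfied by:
  {q: True, c: False}
  {c: False, q: False}
  {c: True, q: True}


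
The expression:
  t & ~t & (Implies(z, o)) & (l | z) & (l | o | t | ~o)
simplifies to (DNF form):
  False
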